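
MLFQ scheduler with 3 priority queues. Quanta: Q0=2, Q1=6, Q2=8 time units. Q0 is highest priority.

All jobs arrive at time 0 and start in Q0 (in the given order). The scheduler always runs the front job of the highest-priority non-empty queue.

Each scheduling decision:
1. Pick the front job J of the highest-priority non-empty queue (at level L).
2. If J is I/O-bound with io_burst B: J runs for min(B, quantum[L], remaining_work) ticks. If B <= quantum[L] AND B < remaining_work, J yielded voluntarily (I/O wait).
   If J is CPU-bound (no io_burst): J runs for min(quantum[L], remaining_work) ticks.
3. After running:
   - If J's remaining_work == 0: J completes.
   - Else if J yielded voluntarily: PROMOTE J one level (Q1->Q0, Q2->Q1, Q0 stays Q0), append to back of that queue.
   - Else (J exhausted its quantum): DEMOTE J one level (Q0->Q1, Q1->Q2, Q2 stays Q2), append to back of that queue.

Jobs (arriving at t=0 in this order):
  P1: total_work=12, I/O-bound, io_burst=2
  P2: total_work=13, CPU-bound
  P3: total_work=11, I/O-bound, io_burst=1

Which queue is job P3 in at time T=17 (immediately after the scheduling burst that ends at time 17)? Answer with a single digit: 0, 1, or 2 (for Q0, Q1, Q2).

t=0-2: P1@Q0 runs 2, rem=10, I/O yield, promote→Q0. Q0=[P2,P3,P1] Q1=[] Q2=[]
t=2-4: P2@Q0 runs 2, rem=11, quantum used, demote→Q1. Q0=[P3,P1] Q1=[P2] Q2=[]
t=4-5: P3@Q0 runs 1, rem=10, I/O yield, promote→Q0. Q0=[P1,P3] Q1=[P2] Q2=[]
t=5-7: P1@Q0 runs 2, rem=8, I/O yield, promote→Q0. Q0=[P3,P1] Q1=[P2] Q2=[]
t=7-8: P3@Q0 runs 1, rem=9, I/O yield, promote→Q0. Q0=[P1,P3] Q1=[P2] Q2=[]
t=8-10: P1@Q0 runs 2, rem=6, I/O yield, promote→Q0. Q0=[P3,P1] Q1=[P2] Q2=[]
t=10-11: P3@Q0 runs 1, rem=8, I/O yield, promote→Q0. Q0=[P1,P3] Q1=[P2] Q2=[]
t=11-13: P1@Q0 runs 2, rem=4, I/O yield, promote→Q0. Q0=[P3,P1] Q1=[P2] Q2=[]
t=13-14: P3@Q0 runs 1, rem=7, I/O yield, promote→Q0. Q0=[P1,P3] Q1=[P2] Q2=[]
t=14-16: P1@Q0 runs 2, rem=2, I/O yield, promote→Q0. Q0=[P3,P1] Q1=[P2] Q2=[]
t=16-17: P3@Q0 runs 1, rem=6, I/O yield, promote→Q0. Q0=[P1,P3] Q1=[P2] Q2=[]
t=17-19: P1@Q0 runs 2, rem=0, completes. Q0=[P3] Q1=[P2] Q2=[]
t=19-20: P3@Q0 runs 1, rem=5, I/O yield, promote→Q0. Q0=[P3] Q1=[P2] Q2=[]
t=20-21: P3@Q0 runs 1, rem=4, I/O yield, promote→Q0. Q0=[P3] Q1=[P2] Q2=[]
t=21-22: P3@Q0 runs 1, rem=3, I/O yield, promote→Q0. Q0=[P3] Q1=[P2] Q2=[]
t=22-23: P3@Q0 runs 1, rem=2, I/O yield, promote→Q0. Q0=[P3] Q1=[P2] Q2=[]
t=23-24: P3@Q0 runs 1, rem=1, I/O yield, promote→Q0. Q0=[P3] Q1=[P2] Q2=[]
t=24-25: P3@Q0 runs 1, rem=0, completes. Q0=[] Q1=[P2] Q2=[]
t=25-31: P2@Q1 runs 6, rem=5, quantum used, demote→Q2. Q0=[] Q1=[] Q2=[P2]
t=31-36: P2@Q2 runs 5, rem=0, completes. Q0=[] Q1=[] Q2=[]

Answer: 0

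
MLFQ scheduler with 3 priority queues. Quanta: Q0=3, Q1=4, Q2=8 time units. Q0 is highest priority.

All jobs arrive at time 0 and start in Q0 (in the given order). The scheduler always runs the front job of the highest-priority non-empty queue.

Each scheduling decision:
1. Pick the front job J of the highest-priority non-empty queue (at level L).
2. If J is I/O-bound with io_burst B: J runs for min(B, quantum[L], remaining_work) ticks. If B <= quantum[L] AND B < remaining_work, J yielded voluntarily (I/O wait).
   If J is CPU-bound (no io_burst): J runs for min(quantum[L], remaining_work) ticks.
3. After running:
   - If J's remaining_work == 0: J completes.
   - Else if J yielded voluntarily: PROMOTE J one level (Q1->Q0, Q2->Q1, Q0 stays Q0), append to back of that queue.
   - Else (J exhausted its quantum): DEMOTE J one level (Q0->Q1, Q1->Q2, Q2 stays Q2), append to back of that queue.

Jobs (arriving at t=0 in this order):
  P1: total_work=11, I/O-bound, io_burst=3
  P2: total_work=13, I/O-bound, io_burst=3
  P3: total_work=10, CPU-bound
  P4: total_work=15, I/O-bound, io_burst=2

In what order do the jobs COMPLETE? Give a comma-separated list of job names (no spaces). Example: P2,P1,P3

t=0-3: P1@Q0 runs 3, rem=8, I/O yield, promote→Q0. Q0=[P2,P3,P4,P1] Q1=[] Q2=[]
t=3-6: P2@Q0 runs 3, rem=10, I/O yield, promote→Q0. Q0=[P3,P4,P1,P2] Q1=[] Q2=[]
t=6-9: P3@Q0 runs 3, rem=7, quantum used, demote→Q1. Q0=[P4,P1,P2] Q1=[P3] Q2=[]
t=9-11: P4@Q0 runs 2, rem=13, I/O yield, promote→Q0. Q0=[P1,P2,P4] Q1=[P3] Q2=[]
t=11-14: P1@Q0 runs 3, rem=5, I/O yield, promote→Q0. Q0=[P2,P4,P1] Q1=[P3] Q2=[]
t=14-17: P2@Q0 runs 3, rem=7, I/O yield, promote→Q0. Q0=[P4,P1,P2] Q1=[P3] Q2=[]
t=17-19: P4@Q0 runs 2, rem=11, I/O yield, promote→Q0. Q0=[P1,P2,P4] Q1=[P3] Q2=[]
t=19-22: P1@Q0 runs 3, rem=2, I/O yield, promote→Q0. Q0=[P2,P4,P1] Q1=[P3] Q2=[]
t=22-25: P2@Q0 runs 3, rem=4, I/O yield, promote→Q0. Q0=[P4,P1,P2] Q1=[P3] Q2=[]
t=25-27: P4@Q0 runs 2, rem=9, I/O yield, promote→Q0. Q0=[P1,P2,P4] Q1=[P3] Q2=[]
t=27-29: P1@Q0 runs 2, rem=0, completes. Q0=[P2,P4] Q1=[P3] Q2=[]
t=29-32: P2@Q0 runs 3, rem=1, I/O yield, promote→Q0. Q0=[P4,P2] Q1=[P3] Q2=[]
t=32-34: P4@Q0 runs 2, rem=7, I/O yield, promote→Q0. Q0=[P2,P4] Q1=[P3] Q2=[]
t=34-35: P2@Q0 runs 1, rem=0, completes. Q0=[P4] Q1=[P3] Q2=[]
t=35-37: P4@Q0 runs 2, rem=5, I/O yield, promote→Q0. Q0=[P4] Q1=[P3] Q2=[]
t=37-39: P4@Q0 runs 2, rem=3, I/O yield, promote→Q0. Q0=[P4] Q1=[P3] Q2=[]
t=39-41: P4@Q0 runs 2, rem=1, I/O yield, promote→Q0. Q0=[P4] Q1=[P3] Q2=[]
t=41-42: P4@Q0 runs 1, rem=0, completes. Q0=[] Q1=[P3] Q2=[]
t=42-46: P3@Q1 runs 4, rem=3, quantum used, demote→Q2. Q0=[] Q1=[] Q2=[P3]
t=46-49: P3@Q2 runs 3, rem=0, completes. Q0=[] Q1=[] Q2=[]

Answer: P1,P2,P4,P3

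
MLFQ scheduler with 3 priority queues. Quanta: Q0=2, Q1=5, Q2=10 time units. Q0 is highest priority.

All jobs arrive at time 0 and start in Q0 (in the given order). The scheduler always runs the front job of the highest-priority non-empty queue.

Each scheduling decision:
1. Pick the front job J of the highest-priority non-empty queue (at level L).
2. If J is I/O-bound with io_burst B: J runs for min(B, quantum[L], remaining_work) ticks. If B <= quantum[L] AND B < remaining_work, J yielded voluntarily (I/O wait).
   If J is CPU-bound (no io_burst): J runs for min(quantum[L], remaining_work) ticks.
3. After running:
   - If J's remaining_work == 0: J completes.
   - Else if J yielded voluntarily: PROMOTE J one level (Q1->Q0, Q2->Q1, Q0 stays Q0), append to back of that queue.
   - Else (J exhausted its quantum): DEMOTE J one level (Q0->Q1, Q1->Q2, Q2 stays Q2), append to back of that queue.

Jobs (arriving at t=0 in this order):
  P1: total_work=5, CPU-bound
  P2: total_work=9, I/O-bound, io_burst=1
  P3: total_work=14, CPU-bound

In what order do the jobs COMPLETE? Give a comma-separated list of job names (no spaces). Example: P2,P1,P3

t=0-2: P1@Q0 runs 2, rem=3, quantum used, demote→Q1. Q0=[P2,P3] Q1=[P1] Q2=[]
t=2-3: P2@Q0 runs 1, rem=8, I/O yield, promote→Q0. Q0=[P3,P2] Q1=[P1] Q2=[]
t=3-5: P3@Q0 runs 2, rem=12, quantum used, demote→Q1. Q0=[P2] Q1=[P1,P3] Q2=[]
t=5-6: P2@Q0 runs 1, rem=7, I/O yield, promote→Q0. Q0=[P2] Q1=[P1,P3] Q2=[]
t=6-7: P2@Q0 runs 1, rem=6, I/O yield, promote→Q0. Q0=[P2] Q1=[P1,P3] Q2=[]
t=7-8: P2@Q0 runs 1, rem=5, I/O yield, promote→Q0. Q0=[P2] Q1=[P1,P3] Q2=[]
t=8-9: P2@Q0 runs 1, rem=4, I/O yield, promote→Q0. Q0=[P2] Q1=[P1,P3] Q2=[]
t=9-10: P2@Q0 runs 1, rem=3, I/O yield, promote→Q0. Q0=[P2] Q1=[P1,P3] Q2=[]
t=10-11: P2@Q0 runs 1, rem=2, I/O yield, promote→Q0. Q0=[P2] Q1=[P1,P3] Q2=[]
t=11-12: P2@Q0 runs 1, rem=1, I/O yield, promote→Q0. Q0=[P2] Q1=[P1,P3] Q2=[]
t=12-13: P2@Q0 runs 1, rem=0, completes. Q0=[] Q1=[P1,P3] Q2=[]
t=13-16: P1@Q1 runs 3, rem=0, completes. Q0=[] Q1=[P3] Q2=[]
t=16-21: P3@Q1 runs 5, rem=7, quantum used, demote→Q2. Q0=[] Q1=[] Q2=[P3]
t=21-28: P3@Q2 runs 7, rem=0, completes. Q0=[] Q1=[] Q2=[]

Answer: P2,P1,P3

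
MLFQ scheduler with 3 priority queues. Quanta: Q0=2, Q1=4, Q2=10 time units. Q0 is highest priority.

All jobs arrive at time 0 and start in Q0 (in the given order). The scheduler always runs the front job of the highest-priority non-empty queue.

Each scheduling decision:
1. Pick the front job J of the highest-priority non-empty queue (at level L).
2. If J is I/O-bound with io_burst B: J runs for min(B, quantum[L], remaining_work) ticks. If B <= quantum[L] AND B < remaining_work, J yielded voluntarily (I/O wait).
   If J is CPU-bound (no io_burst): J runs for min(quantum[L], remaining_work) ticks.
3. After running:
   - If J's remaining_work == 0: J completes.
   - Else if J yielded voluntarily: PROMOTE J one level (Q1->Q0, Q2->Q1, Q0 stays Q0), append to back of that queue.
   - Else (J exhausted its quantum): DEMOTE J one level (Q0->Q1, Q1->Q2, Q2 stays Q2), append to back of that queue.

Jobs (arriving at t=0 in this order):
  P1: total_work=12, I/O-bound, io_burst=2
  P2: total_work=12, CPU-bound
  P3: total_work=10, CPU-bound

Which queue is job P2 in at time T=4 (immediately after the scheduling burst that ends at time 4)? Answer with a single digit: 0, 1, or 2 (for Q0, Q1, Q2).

t=0-2: P1@Q0 runs 2, rem=10, I/O yield, promote→Q0. Q0=[P2,P3,P1] Q1=[] Q2=[]
t=2-4: P2@Q0 runs 2, rem=10, quantum used, demote→Q1. Q0=[P3,P1] Q1=[P2] Q2=[]
t=4-6: P3@Q0 runs 2, rem=8, quantum used, demote→Q1. Q0=[P1] Q1=[P2,P3] Q2=[]
t=6-8: P1@Q0 runs 2, rem=8, I/O yield, promote→Q0. Q0=[P1] Q1=[P2,P3] Q2=[]
t=8-10: P1@Q0 runs 2, rem=6, I/O yield, promote→Q0. Q0=[P1] Q1=[P2,P3] Q2=[]
t=10-12: P1@Q0 runs 2, rem=4, I/O yield, promote→Q0. Q0=[P1] Q1=[P2,P3] Q2=[]
t=12-14: P1@Q0 runs 2, rem=2, I/O yield, promote→Q0. Q0=[P1] Q1=[P2,P3] Q2=[]
t=14-16: P1@Q0 runs 2, rem=0, completes. Q0=[] Q1=[P2,P3] Q2=[]
t=16-20: P2@Q1 runs 4, rem=6, quantum used, demote→Q2. Q0=[] Q1=[P3] Q2=[P2]
t=20-24: P3@Q1 runs 4, rem=4, quantum used, demote→Q2. Q0=[] Q1=[] Q2=[P2,P3]
t=24-30: P2@Q2 runs 6, rem=0, completes. Q0=[] Q1=[] Q2=[P3]
t=30-34: P3@Q2 runs 4, rem=0, completes. Q0=[] Q1=[] Q2=[]

Answer: 1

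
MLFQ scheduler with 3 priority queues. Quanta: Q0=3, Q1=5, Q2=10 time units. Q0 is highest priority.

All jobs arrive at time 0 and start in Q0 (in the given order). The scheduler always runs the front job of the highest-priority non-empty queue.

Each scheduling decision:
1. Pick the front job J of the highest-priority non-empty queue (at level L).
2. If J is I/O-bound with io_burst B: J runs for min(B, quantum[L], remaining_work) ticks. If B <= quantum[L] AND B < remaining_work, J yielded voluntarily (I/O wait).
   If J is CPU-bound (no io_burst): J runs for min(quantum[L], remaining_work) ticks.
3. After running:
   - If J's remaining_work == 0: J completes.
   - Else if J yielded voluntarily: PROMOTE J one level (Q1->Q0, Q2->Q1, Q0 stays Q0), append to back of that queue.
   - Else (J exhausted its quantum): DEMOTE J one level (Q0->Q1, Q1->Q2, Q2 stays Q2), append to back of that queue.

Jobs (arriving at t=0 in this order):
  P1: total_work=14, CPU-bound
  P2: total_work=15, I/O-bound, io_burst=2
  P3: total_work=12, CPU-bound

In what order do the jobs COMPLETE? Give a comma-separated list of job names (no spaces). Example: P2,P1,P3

Answer: P2,P1,P3

Derivation:
t=0-3: P1@Q0 runs 3, rem=11, quantum used, demote→Q1. Q0=[P2,P3] Q1=[P1] Q2=[]
t=3-5: P2@Q0 runs 2, rem=13, I/O yield, promote→Q0. Q0=[P3,P2] Q1=[P1] Q2=[]
t=5-8: P3@Q0 runs 3, rem=9, quantum used, demote→Q1. Q0=[P2] Q1=[P1,P3] Q2=[]
t=8-10: P2@Q0 runs 2, rem=11, I/O yield, promote→Q0. Q0=[P2] Q1=[P1,P3] Q2=[]
t=10-12: P2@Q0 runs 2, rem=9, I/O yield, promote→Q0. Q0=[P2] Q1=[P1,P3] Q2=[]
t=12-14: P2@Q0 runs 2, rem=7, I/O yield, promote→Q0. Q0=[P2] Q1=[P1,P3] Q2=[]
t=14-16: P2@Q0 runs 2, rem=5, I/O yield, promote→Q0. Q0=[P2] Q1=[P1,P3] Q2=[]
t=16-18: P2@Q0 runs 2, rem=3, I/O yield, promote→Q0. Q0=[P2] Q1=[P1,P3] Q2=[]
t=18-20: P2@Q0 runs 2, rem=1, I/O yield, promote→Q0. Q0=[P2] Q1=[P1,P3] Q2=[]
t=20-21: P2@Q0 runs 1, rem=0, completes. Q0=[] Q1=[P1,P3] Q2=[]
t=21-26: P1@Q1 runs 5, rem=6, quantum used, demote→Q2. Q0=[] Q1=[P3] Q2=[P1]
t=26-31: P3@Q1 runs 5, rem=4, quantum used, demote→Q2. Q0=[] Q1=[] Q2=[P1,P3]
t=31-37: P1@Q2 runs 6, rem=0, completes. Q0=[] Q1=[] Q2=[P3]
t=37-41: P3@Q2 runs 4, rem=0, completes. Q0=[] Q1=[] Q2=[]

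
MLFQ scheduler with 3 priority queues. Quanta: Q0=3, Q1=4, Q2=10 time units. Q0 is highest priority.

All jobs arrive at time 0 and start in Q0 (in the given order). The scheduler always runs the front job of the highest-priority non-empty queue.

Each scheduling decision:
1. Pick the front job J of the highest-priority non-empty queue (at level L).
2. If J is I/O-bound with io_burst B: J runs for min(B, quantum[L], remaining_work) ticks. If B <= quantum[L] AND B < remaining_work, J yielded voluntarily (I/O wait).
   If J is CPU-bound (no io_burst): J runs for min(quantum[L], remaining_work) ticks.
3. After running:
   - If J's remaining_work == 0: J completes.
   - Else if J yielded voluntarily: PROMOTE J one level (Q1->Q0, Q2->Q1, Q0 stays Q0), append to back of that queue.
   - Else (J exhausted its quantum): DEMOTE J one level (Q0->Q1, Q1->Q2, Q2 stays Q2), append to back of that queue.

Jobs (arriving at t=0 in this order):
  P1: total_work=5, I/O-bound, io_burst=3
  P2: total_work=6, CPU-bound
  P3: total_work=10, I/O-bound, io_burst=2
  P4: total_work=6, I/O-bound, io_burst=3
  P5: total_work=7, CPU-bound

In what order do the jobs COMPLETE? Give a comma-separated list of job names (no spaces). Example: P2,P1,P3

Answer: P1,P4,P3,P2,P5

Derivation:
t=0-3: P1@Q0 runs 3, rem=2, I/O yield, promote→Q0. Q0=[P2,P3,P4,P5,P1] Q1=[] Q2=[]
t=3-6: P2@Q0 runs 3, rem=3, quantum used, demote→Q1. Q0=[P3,P4,P5,P1] Q1=[P2] Q2=[]
t=6-8: P3@Q0 runs 2, rem=8, I/O yield, promote→Q0. Q0=[P4,P5,P1,P3] Q1=[P2] Q2=[]
t=8-11: P4@Q0 runs 3, rem=3, I/O yield, promote→Q0. Q0=[P5,P1,P3,P4] Q1=[P2] Q2=[]
t=11-14: P5@Q0 runs 3, rem=4, quantum used, demote→Q1. Q0=[P1,P3,P4] Q1=[P2,P5] Q2=[]
t=14-16: P1@Q0 runs 2, rem=0, completes. Q0=[P3,P4] Q1=[P2,P5] Q2=[]
t=16-18: P3@Q0 runs 2, rem=6, I/O yield, promote→Q0. Q0=[P4,P3] Q1=[P2,P5] Q2=[]
t=18-21: P4@Q0 runs 3, rem=0, completes. Q0=[P3] Q1=[P2,P5] Q2=[]
t=21-23: P3@Q0 runs 2, rem=4, I/O yield, promote→Q0. Q0=[P3] Q1=[P2,P5] Q2=[]
t=23-25: P3@Q0 runs 2, rem=2, I/O yield, promote→Q0. Q0=[P3] Q1=[P2,P5] Q2=[]
t=25-27: P3@Q0 runs 2, rem=0, completes. Q0=[] Q1=[P2,P5] Q2=[]
t=27-30: P2@Q1 runs 3, rem=0, completes. Q0=[] Q1=[P5] Q2=[]
t=30-34: P5@Q1 runs 4, rem=0, completes. Q0=[] Q1=[] Q2=[]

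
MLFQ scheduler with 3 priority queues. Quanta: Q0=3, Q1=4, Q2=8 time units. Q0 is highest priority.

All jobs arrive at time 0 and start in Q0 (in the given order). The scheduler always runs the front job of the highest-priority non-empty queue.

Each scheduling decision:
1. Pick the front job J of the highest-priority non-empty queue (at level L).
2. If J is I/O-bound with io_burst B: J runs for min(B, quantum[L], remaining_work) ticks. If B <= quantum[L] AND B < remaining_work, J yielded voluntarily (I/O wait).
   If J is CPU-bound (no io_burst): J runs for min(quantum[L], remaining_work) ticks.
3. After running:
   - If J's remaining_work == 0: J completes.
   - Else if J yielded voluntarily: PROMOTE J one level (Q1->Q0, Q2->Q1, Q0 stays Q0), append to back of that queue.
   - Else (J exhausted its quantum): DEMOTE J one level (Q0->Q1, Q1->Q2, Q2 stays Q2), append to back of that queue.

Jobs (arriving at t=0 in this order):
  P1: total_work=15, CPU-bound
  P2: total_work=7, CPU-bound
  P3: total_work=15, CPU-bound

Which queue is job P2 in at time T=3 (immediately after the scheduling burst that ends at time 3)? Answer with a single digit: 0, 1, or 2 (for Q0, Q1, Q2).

t=0-3: P1@Q0 runs 3, rem=12, quantum used, demote→Q1. Q0=[P2,P3] Q1=[P1] Q2=[]
t=3-6: P2@Q0 runs 3, rem=4, quantum used, demote→Q1. Q0=[P3] Q1=[P1,P2] Q2=[]
t=6-9: P3@Q0 runs 3, rem=12, quantum used, demote→Q1. Q0=[] Q1=[P1,P2,P3] Q2=[]
t=9-13: P1@Q1 runs 4, rem=8, quantum used, demote→Q2. Q0=[] Q1=[P2,P3] Q2=[P1]
t=13-17: P2@Q1 runs 4, rem=0, completes. Q0=[] Q1=[P3] Q2=[P1]
t=17-21: P3@Q1 runs 4, rem=8, quantum used, demote→Q2. Q0=[] Q1=[] Q2=[P1,P3]
t=21-29: P1@Q2 runs 8, rem=0, completes. Q0=[] Q1=[] Q2=[P3]
t=29-37: P3@Q2 runs 8, rem=0, completes. Q0=[] Q1=[] Q2=[]

Answer: 0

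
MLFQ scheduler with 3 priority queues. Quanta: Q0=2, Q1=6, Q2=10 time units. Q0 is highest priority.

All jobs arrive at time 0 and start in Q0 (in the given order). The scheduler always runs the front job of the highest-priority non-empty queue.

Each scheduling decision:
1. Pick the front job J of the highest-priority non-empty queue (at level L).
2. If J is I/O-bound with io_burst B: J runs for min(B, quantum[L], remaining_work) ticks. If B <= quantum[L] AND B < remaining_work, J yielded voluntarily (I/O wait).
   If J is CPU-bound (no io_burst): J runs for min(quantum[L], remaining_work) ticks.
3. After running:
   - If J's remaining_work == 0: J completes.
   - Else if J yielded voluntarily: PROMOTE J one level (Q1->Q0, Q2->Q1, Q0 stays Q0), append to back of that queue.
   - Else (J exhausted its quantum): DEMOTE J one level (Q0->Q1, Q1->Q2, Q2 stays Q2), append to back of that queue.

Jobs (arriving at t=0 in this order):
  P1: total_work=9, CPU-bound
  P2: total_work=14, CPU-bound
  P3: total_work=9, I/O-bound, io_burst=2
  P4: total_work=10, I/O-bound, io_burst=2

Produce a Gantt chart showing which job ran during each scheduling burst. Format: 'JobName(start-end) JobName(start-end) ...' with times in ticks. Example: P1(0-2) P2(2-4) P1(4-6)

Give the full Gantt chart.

t=0-2: P1@Q0 runs 2, rem=7, quantum used, demote→Q1. Q0=[P2,P3,P4] Q1=[P1] Q2=[]
t=2-4: P2@Q0 runs 2, rem=12, quantum used, demote→Q1. Q0=[P3,P4] Q1=[P1,P2] Q2=[]
t=4-6: P3@Q0 runs 2, rem=7, I/O yield, promote→Q0. Q0=[P4,P3] Q1=[P1,P2] Q2=[]
t=6-8: P4@Q0 runs 2, rem=8, I/O yield, promote→Q0. Q0=[P3,P4] Q1=[P1,P2] Q2=[]
t=8-10: P3@Q0 runs 2, rem=5, I/O yield, promote→Q0. Q0=[P4,P3] Q1=[P1,P2] Q2=[]
t=10-12: P4@Q0 runs 2, rem=6, I/O yield, promote→Q0. Q0=[P3,P4] Q1=[P1,P2] Q2=[]
t=12-14: P3@Q0 runs 2, rem=3, I/O yield, promote→Q0. Q0=[P4,P3] Q1=[P1,P2] Q2=[]
t=14-16: P4@Q0 runs 2, rem=4, I/O yield, promote→Q0. Q0=[P3,P4] Q1=[P1,P2] Q2=[]
t=16-18: P3@Q0 runs 2, rem=1, I/O yield, promote→Q0. Q0=[P4,P3] Q1=[P1,P2] Q2=[]
t=18-20: P4@Q0 runs 2, rem=2, I/O yield, promote→Q0. Q0=[P3,P4] Q1=[P1,P2] Q2=[]
t=20-21: P3@Q0 runs 1, rem=0, completes. Q0=[P4] Q1=[P1,P2] Q2=[]
t=21-23: P4@Q0 runs 2, rem=0, completes. Q0=[] Q1=[P1,P2] Q2=[]
t=23-29: P1@Q1 runs 6, rem=1, quantum used, demote→Q2. Q0=[] Q1=[P2] Q2=[P1]
t=29-35: P2@Q1 runs 6, rem=6, quantum used, demote→Q2. Q0=[] Q1=[] Q2=[P1,P2]
t=35-36: P1@Q2 runs 1, rem=0, completes. Q0=[] Q1=[] Q2=[P2]
t=36-42: P2@Q2 runs 6, rem=0, completes. Q0=[] Q1=[] Q2=[]

Answer: P1(0-2) P2(2-4) P3(4-6) P4(6-8) P3(8-10) P4(10-12) P3(12-14) P4(14-16) P3(16-18) P4(18-20) P3(20-21) P4(21-23) P1(23-29) P2(29-35) P1(35-36) P2(36-42)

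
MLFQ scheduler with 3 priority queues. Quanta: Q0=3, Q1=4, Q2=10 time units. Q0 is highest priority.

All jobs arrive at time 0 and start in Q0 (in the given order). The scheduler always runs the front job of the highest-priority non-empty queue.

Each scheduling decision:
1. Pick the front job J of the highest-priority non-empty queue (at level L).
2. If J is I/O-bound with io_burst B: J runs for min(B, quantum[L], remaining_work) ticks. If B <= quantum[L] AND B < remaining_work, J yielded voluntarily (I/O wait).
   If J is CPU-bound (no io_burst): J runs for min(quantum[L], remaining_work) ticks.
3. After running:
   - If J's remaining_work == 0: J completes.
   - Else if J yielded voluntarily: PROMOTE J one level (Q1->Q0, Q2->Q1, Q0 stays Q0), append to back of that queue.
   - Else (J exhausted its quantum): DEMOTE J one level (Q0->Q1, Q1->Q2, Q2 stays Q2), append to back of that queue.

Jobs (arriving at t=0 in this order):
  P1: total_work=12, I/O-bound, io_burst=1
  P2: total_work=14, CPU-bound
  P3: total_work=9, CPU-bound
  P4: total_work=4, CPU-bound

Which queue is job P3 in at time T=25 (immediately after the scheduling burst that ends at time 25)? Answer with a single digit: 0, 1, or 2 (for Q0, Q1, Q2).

t=0-1: P1@Q0 runs 1, rem=11, I/O yield, promote→Q0. Q0=[P2,P3,P4,P1] Q1=[] Q2=[]
t=1-4: P2@Q0 runs 3, rem=11, quantum used, demote→Q1. Q0=[P3,P4,P1] Q1=[P2] Q2=[]
t=4-7: P3@Q0 runs 3, rem=6, quantum used, demote→Q1. Q0=[P4,P1] Q1=[P2,P3] Q2=[]
t=7-10: P4@Q0 runs 3, rem=1, quantum used, demote→Q1. Q0=[P1] Q1=[P2,P3,P4] Q2=[]
t=10-11: P1@Q0 runs 1, rem=10, I/O yield, promote→Q0. Q0=[P1] Q1=[P2,P3,P4] Q2=[]
t=11-12: P1@Q0 runs 1, rem=9, I/O yield, promote→Q0. Q0=[P1] Q1=[P2,P3,P4] Q2=[]
t=12-13: P1@Q0 runs 1, rem=8, I/O yield, promote→Q0. Q0=[P1] Q1=[P2,P3,P4] Q2=[]
t=13-14: P1@Q0 runs 1, rem=7, I/O yield, promote→Q0. Q0=[P1] Q1=[P2,P3,P4] Q2=[]
t=14-15: P1@Q0 runs 1, rem=6, I/O yield, promote→Q0. Q0=[P1] Q1=[P2,P3,P4] Q2=[]
t=15-16: P1@Q0 runs 1, rem=5, I/O yield, promote→Q0. Q0=[P1] Q1=[P2,P3,P4] Q2=[]
t=16-17: P1@Q0 runs 1, rem=4, I/O yield, promote→Q0. Q0=[P1] Q1=[P2,P3,P4] Q2=[]
t=17-18: P1@Q0 runs 1, rem=3, I/O yield, promote→Q0. Q0=[P1] Q1=[P2,P3,P4] Q2=[]
t=18-19: P1@Q0 runs 1, rem=2, I/O yield, promote→Q0. Q0=[P1] Q1=[P2,P3,P4] Q2=[]
t=19-20: P1@Q0 runs 1, rem=1, I/O yield, promote→Q0. Q0=[P1] Q1=[P2,P3,P4] Q2=[]
t=20-21: P1@Q0 runs 1, rem=0, completes. Q0=[] Q1=[P2,P3,P4] Q2=[]
t=21-25: P2@Q1 runs 4, rem=7, quantum used, demote→Q2. Q0=[] Q1=[P3,P4] Q2=[P2]
t=25-29: P3@Q1 runs 4, rem=2, quantum used, demote→Q2. Q0=[] Q1=[P4] Q2=[P2,P3]
t=29-30: P4@Q1 runs 1, rem=0, completes. Q0=[] Q1=[] Q2=[P2,P3]
t=30-37: P2@Q2 runs 7, rem=0, completes. Q0=[] Q1=[] Q2=[P3]
t=37-39: P3@Q2 runs 2, rem=0, completes. Q0=[] Q1=[] Q2=[]

Answer: 1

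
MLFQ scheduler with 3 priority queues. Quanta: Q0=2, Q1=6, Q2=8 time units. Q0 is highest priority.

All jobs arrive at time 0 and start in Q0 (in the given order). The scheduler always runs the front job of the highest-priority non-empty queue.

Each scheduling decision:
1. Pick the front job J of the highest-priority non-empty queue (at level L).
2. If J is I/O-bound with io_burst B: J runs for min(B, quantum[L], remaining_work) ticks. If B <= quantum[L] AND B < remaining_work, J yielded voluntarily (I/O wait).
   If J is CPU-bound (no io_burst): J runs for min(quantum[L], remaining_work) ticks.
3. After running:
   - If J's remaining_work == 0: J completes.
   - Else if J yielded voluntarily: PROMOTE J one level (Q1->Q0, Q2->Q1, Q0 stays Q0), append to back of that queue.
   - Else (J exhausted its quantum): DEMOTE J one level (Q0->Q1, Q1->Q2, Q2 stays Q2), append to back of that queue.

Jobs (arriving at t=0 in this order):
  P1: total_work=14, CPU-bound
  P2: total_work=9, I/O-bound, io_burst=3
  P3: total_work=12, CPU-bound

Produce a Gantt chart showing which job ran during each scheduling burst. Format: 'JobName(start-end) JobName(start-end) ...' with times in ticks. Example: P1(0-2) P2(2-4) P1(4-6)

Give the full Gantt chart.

Answer: P1(0-2) P2(2-4) P3(4-6) P1(6-12) P2(12-15) P2(15-17) P3(17-23) P2(23-25) P1(25-31) P3(31-35)

Derivation:
t=0-2: P1@Q0 runs 2, rem=12, quantum used, demote→Q1. Q0=[P2,P3] Q1=[P1] Q2=[]
t=2-4: P2@Q0 runs 2, rem=7, quantum used, demote→Q1. Q0=[P3] Q1=[P1,P2] Q2=[]
t=4-6: P3@Q0 runs 2, rem=10, quantum used, demote→Q1. Q0=[] Q1=[P1,P2,P3] Q2=[]
t=6-12: P1@Q1 runs 6, rem=6, quantum used, demote→Q2. Q0=[] Q1=[P2,P3] Q2=[P1]
t=12-15: P2@Q1 runs 3, rem=4, I/O yield, promote→Q0. Q0=[P2] Q1=[P3] Q2=[P1]
t=15-17: P2@Q0 runs 2, rem=2, quantum used, demote→Q1. Q0=[] Q1=[P3,P2] Q2=[P1]
t=17-23: P3@Q1 runs 6, rem=4, quantum used, demote→Q2. Q0=[] Q1=[P2] Q2=[P1,P3]
t=23-25: P2@Q1 runs 2, rem=0, completes. Q0=[] Q1=[] Q2=[P1,P3]
t=25-31: P1@Q2 runs 6, rem=0, completes. Q0=[] Q1=[] Q2=[P3]
t=31-35: P3@Q2 runs 4, rem=0, completes. Q0=[] Q1=[] Q2=[]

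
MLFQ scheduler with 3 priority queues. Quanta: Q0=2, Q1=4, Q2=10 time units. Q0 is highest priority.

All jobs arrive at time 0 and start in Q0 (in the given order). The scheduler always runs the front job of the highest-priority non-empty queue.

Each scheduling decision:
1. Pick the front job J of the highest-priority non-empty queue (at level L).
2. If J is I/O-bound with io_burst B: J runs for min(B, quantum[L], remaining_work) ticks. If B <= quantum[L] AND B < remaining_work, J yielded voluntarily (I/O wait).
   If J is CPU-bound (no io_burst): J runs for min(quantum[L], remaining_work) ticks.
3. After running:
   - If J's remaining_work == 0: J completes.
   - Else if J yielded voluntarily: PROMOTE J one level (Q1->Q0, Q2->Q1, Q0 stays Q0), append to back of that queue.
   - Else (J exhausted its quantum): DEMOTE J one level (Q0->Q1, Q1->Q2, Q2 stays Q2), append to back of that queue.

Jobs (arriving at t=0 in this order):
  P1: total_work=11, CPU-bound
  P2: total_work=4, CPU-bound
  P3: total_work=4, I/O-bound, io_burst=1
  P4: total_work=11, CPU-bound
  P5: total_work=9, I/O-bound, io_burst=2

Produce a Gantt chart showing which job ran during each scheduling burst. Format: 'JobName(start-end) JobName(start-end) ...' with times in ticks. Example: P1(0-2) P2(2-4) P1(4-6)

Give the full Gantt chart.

t=0-2: P1@Q0 runs 2, rem=9, quantum used, demote→Q1. Q0=[P2,P3,P4,P5] Q1=[P1] Q2=[]
t=2-4: P2@Q0 runs 2, rem=2, quantum used, demote→Q1. Q0=[P3,P4,P5] Q1=[P1,P2] Q2=[]
t=4-5: P3@Q0 runs 1, rem=3, I/O yield, promote→Q0. Q0=[P4,P5,P3] Q1=[P1,P2] Q2=[]
t=5-7: P4@Q0 runs 2, rem=9, quantum used, demote→Q1. Q0=[P5,P3] Q1=[P1,P2,P4] Q2=[]
t=7-9: P5@Q0 runs 2, rem=7, I/O yield, promote→Q0. Q0=[P3,P5] Q1=[P1,P2,P4] Q2=[]
t=9-10: P3@Q0 runs 1, rem=2, I/O yield, promote→Q0. Q0=[P5,P3] Q1=[P1,P2,P4] Q2=[]
t=10-12: P5@Q0 runs 2, rem=5, I/O yield, promote→Q0. Q0=[P3,P5] Q1=[P1,P2,P4] Q2=[]
t=12-13: P3@Q0 runs 1, rem=1, I/O yield, promote→Q0. Q0=[P5,P3] Q1=[P1,P2,P4] Q2=[]
t=13-15: P5@Q0 runs 2, rem=3, I/O yield, promote→Q0. Q0=[P3,P5] Q1=[P1,P2,P4] Q2=[]
t=15-16: P3@Q0 runs 1, rem=0, completes. Q0=[P5] Q1=[P1,P2,P4] Q2=[]
t=16-18: P5@Q0 runs 2, rem=1, I/O yield, promote→Q0. Q0=[P5] Q1=[P1,P2,P4] Q2=[]
t=18-19: P5@Q0 runs 1, rem=0, completes. Q0=[] Q1=[P1,P2,P4] Q2=[]
t=19-23: P1@Q1 runs 4, rem=5, quantum used, demote→Q2. Q0=[] Q1=[P2,P4] Q2=[P1]
t=23-25: P2@Q1 runs 2, rem=0, completes. Q0=[] Q1=[P4] Q2=[P1]
t=25-29: P4@Q1 runs 4, rem=5, quantum used, demote→Q2. Q0=[] Q1=[] Q2=[P1,P4]
t=29-34: P1@Q2 runs 5, rem=0, completes. Q0=[] Q1=[] Q2=[P4]
t=34-39: P4@Q2 runs 5, rem=0, completes. Q0=[] Q1=[] Q2=[]

Answer: P1(0-2) P2(2-4) P3(4-5) P4(5-7) P5(7-9) P3(9-10) P5(10-12) P3(12-13) P5(13-15) P3(15-16) P5(16-18) P5(18-19) P1(19-23) P2(23-25) P4(25-29) P1(29-34) P4(34-39)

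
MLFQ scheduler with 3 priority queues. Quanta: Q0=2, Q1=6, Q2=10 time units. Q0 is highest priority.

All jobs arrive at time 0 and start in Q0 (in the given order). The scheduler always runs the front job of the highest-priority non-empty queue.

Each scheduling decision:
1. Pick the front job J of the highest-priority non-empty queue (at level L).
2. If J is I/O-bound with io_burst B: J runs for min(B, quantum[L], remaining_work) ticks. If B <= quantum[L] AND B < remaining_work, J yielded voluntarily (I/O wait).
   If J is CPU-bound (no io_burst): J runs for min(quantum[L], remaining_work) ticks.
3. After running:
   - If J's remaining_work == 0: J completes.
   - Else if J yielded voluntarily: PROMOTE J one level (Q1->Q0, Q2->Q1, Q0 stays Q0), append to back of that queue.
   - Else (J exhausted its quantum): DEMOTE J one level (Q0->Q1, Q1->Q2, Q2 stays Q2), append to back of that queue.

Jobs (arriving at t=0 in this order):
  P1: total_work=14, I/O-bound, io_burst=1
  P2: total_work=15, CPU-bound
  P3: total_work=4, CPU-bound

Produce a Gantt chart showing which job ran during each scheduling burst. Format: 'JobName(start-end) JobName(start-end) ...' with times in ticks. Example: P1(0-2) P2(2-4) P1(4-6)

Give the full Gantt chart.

t=0-1: P1@Q0 runs 1, rem=13, I/O yield, promote→Q0. Q0=[P2,P3,P1] Q1=[] Q2=[]
t=1-3: P2@Q0 runs 2, rem=13, quantum used, demote→Q1. Q0=[P3,P1] Q1=[P2] Q2=[]
t=3-5: P3@Q0 runs 2, rem=2, quantum used, demote→Q1. Q0=[P1] Q1=[P2,P3] Q2=[]
t=5-6: P1@Q0 runs 1, rem=12, I/O yield, promote→Q0. Q0=[P1] Q1=[P2,P3] Q2=[]
t=6-7: P1@Q0 runs 1, rem=11, I/O yield, promote→Q0. Q0=[P1] Q1=[P2,P3] Q2=[]
t=7-8: P1@Q0 runs 1, rem=10, I/O yield, promote→Q0. Q0=[P1] Q1=[P2,P3] Q2=[]
t=8-9: P1@Q0 runs 1, rem=9, I/O yield, promote→Q0. Q0=[P1] Q1=[P2,P3] Q2=[]
t=9-10: P1@Q0 runs 1, rem=8, I/O yield, promote→Q0. Q0=[P1] Q1=[P2,P3] Q2=[]
t=10-11: P1@Q0 runs 1, rem=7, I/O yield, promote→Q0. Q0=[P1] Q1=[P2,P3] Q2=[]
t=11-12: P1@Q0 runs 1, rem=6, I/O yield, promote→Q0. Q0=[P1] Q1=[P2,P3] Q2=[]
t=12-13: P1@Q0 runs 1, rem=5, I/O yield, promote→Q0. Q0=[P1] Q1=[P2,P3] Q2=[]
t=13-14: P1@Q0 runs 1, rem=4, I/O yield, promote→Q0. Q0=[P1] Q1=[P2,P3] Q2=[]
t=14-15: P1@Q0 runs 1, rem=3, I/O yield, promote→Q0. Q0=[P1] Q1=[P2,P3] Q2=[]
t=15-16: P1@Q0 runs 1, rem=2, I/O yield, promote→Q0. Q0=[P1] Q1=[P2,P3] Q2=[]
t=16-17: P1@Q0 runs 1, rem=1, I/O yield, promote→Q0. Q0=[P1] Q1=[P2,P3] Q2=[]
t=17-18: P1@Q0 runs 1, rem=0, completes. Q0=[] Q1=[P2,P3] Q2=[]
t=18-24: P2@Q1 runs 6, rem=7, quantum used, demote→Q2. Q0=[] Q1=[P3] Q2=[P2]
t=24-26: P3@Q1 runs 2, rem=0, completes. Q0=[] Q1=[] Q2=[P2]
t=26-33: P2@Q2 runs 7, rem=0, completes. Q0=[] Q1=[] Q2=[]

Answer: P1(0-1) P2(1-3) P3(3-5) P1(5-6) P1(6-7) P1(7-8) P1(8-9) P1(9-10) P1(10-11) P1(11-12) P1(12-13) P1(13-14) P1(14-15) P1(15-16) P1(16-17) P1(17-18) P2(18-24) P3(24-26) P2(26-33)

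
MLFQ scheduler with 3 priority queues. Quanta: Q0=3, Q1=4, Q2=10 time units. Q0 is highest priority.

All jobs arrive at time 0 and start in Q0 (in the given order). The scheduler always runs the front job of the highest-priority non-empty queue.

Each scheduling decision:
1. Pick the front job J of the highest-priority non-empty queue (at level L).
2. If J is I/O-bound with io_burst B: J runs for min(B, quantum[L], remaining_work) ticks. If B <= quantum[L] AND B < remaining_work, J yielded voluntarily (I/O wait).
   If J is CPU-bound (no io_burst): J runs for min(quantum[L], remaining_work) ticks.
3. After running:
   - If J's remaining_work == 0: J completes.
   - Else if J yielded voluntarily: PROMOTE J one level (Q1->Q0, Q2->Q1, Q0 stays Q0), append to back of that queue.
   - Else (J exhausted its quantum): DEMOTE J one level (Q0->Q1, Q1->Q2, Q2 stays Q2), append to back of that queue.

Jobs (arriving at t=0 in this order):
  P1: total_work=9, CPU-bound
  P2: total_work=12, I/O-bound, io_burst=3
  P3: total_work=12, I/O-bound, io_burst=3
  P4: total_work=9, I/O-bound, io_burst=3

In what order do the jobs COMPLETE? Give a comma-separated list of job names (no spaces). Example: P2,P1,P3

Answer: P4,P2,P3,P1

Derivation:
t=0-3: P1@Q0 runs 3, rem=6, quantum used, demote→Q1. Q0=[P2,P3,P4] Q1=[P1] Q2=[]
t=3-6: P2@Q0 runs 3, rem=9, I/O yield, promote→Q0. Q0=[P3,P4,P2] Q1=[P1] Q2=[]
t=6-9: P3@Q0 runs 3, rem=9, I/O yield, promote→Q0. Q0=[P4,P2,P3] Q1=[P1] Q2=[]
t=9-12: P4@Q0 runs 3, rem=6, I/O yield, promote→Q0. Q0=[P2,P3,P4] Q1=[P1] Q2=[]
t=12-15: P2@Q0 runs 3, rem=6, I/O yield, promote→Q0. Q0=[P3,P4,P2] Q1=[P1] Q2=[]
t=15-18: P3@Q0 runs 3, rem=6, I/O yield, promote→Q0. Q0=[P4,P2,P3] Q1=[P1] Q2=[]
t=18-21: P4@Q0 runs 3, rem=3, I/O yield, promote→Q0. Q0=[P2,P3,P4] Q1=[P1] Q2=[]
t=21-24: P2@Q0 runs 3, rem=3, I/O yield, promote→Q0. Q0=[P3,P4,P2] Q1=[P1] Q2=[]
t=24-27: P3@Q0 runs 3, rem=3, I/O yield, promote→Q0. Q0=[P4,P2,P3] Q1=[P1] Q2=[]
t=27-30: P4@Q0 runs 3, rem=0, completes. Q0=[P2,P3] Q1=[P1] Q2=[]
t=30-33: P2@Q0 runs 3, rem=0, completes. Q0=[P3] Q1=[P1] Q2=[]
t=33-36: P3@Q0 runs 3, rem=0, completes. Q0=[] Q1=[P1] Q2=[]
t=36-40: P1@Q1 runs 4, rem=2, quantum used, demote→Q2. Q0=[] Q1=[] Q2=[P1]
t=40-42: P1@Q2 runs 2, rem=0, completes. Q0=[] Q1=[] Q2=[]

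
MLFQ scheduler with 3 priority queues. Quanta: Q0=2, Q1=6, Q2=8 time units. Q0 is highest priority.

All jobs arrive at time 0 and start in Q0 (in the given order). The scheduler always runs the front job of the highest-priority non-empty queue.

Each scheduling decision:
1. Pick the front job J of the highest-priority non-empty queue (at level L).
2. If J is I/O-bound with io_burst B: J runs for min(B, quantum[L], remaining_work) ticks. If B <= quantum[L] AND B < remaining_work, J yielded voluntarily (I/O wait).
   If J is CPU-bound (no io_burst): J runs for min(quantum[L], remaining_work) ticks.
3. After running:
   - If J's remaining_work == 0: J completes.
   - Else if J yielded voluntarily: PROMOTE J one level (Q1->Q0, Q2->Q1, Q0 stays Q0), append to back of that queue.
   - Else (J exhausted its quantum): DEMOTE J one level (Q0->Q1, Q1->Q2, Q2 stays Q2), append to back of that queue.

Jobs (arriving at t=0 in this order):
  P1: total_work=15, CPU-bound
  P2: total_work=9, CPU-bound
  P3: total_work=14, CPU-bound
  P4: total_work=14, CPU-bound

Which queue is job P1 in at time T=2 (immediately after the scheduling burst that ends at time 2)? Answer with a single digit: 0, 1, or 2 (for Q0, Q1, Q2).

t=0-2: P1@Q0 runs 2, rem=13, quantum used, demote→Q1. Q0=[P2,P3,P4] Q1=[P1] Q2=[]
t=2-4: P2@Q0 runs 2, rem=7, quantum used, demote→Q1. Q0=[P3,P4] Q1=[P1,P2] Q2=[]
t=4-6: P3@Q0 runs 2, rem=12, quantum used, demote→Q1. Q0=[P4] Q1=[P1,P2,P3] Q2=[]
t=6-8: P4@Q0 runs 2, rem=12, quantum used, demote→Q1. Q0=[] Q1=[P1,P2,P3,P4] Q2=[]
t=8-14: P1@Q1 runs 6, rem=7, quantum used, demote→Q2. Q0=[] Q1=[P2,P3,P4] Q2=[P1]
t=14-20: P2@Q1 runs 6, rem=1, quantum used, demote→Q2. Q0=[] Q1=[P3,P4] Q2=[P1,P2]
t=20-26: P3@Q1 runs 6, rem=6, quantum used, demote→Q2. Q0=[] Q1=[P4] Q2=[P1,P2,P3]
t=26-32: P4@Q1 runs 6, rem=6, quantum used, demote→Q2. Q0=[] Q1=[] Q2=[P1,P2,P3,P4]
t=32-39: P1@Q2 runs 7, rem=0, completes. Q0=[] Q1=[] Q2=[P2,P3,P4]
t=39-40: P2@Q2 runs 1, rem=0, completes. Q0=[] Q1=[] Q2=[P3,P4]
t=40-46: P3@Q2 runs 6, rem=0, completes. Q0=[] Q1=[] Q2=[P4]
t=46-52: P4@Q2 runs 6, rem=0, completes. Q0=[] Q1=[] Q2=[]

Answer: 1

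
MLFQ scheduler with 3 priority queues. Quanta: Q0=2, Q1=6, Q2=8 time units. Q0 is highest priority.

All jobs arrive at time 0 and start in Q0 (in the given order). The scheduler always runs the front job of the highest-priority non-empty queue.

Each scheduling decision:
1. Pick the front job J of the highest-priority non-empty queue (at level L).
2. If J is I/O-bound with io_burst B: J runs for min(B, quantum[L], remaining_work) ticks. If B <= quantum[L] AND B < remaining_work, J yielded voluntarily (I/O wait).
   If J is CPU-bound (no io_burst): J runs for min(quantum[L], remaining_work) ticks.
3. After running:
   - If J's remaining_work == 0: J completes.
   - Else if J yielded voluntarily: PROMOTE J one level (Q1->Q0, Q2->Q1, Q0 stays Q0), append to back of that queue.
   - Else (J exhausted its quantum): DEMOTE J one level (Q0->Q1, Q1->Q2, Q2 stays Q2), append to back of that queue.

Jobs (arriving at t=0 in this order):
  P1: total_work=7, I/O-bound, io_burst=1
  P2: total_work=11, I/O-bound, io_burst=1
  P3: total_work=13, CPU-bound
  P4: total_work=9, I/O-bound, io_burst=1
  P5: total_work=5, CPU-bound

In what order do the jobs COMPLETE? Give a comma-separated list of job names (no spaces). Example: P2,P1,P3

Answer: P1,P4,P2,P5,P3

Derivation:
t=0-1: P1@Q0 runs 1, rem=6, I/O yield, promote→Q0. Q0=[P2,P3,P4,P5,P1] Q1=[] Q2=[]
t=1-2: P2@Q0 runs 1, rem=10, I/O yield, promote→Q0. Q0=[P3,P4,P5,P1,P2] Q1=[] Q2=[]
t=2-4: P3@Q0 runs 2, rem=11, quantum used, demote→Q1. Q0=[P4,P5,P1,P2] Q1=[P3] Q2=[]
t=4-5: P4@Q0 runs 1, rem=8, I/O yield, promote→Q0. Q0=[P5,P1,P2,P4] Q1=[P3] Q2=[]
t=5-7: P5@Q0 runs 2, rem=3, quantum used, demote→Q1. Q0=[P1,P2,P4] Q1=[P3,P5] Q2=[]
t=7-8: P1@Q0 runs 1, rem=5, I/O yield, promote→Q0. Q0=[P2,P4,P1] Q1=[P3,P5] Q2=[]
t=8-9: P2@Q0 runs 1, rem=9, I/O yield, promote→Q0. Q0=[P4,P1,P2] Q1=[P3,P5] Q2=[]
t=9-10: P4@Q0 runs 1, rem=7, I/O yield, promote→Q0. Q0=[P1,P2,P4] Q1=[P3,P5] Q2=[]
t=10-11: P1@Q0 runs 1, rem=4, I/O yield, promote→Q0. Q0=[P2,P4,P1] Q1=[P3,P5] Q2=[]
t=11-12: P2@Q0 runs 1, rem=8, I/O yield, promote→Q0. Q0=[P4,P1,P2] Q1=[P3,P5] Q2=[]
t=12-13: P4@Q0 runs 1, rem=6, I/O yield, promote→Q0. Q0=[P1,P2,P4] Q1=[P3,P5] Q2=[]
t=13-14: P1@Q0 runs 1, rem=3, I/O yield, promote→Q0. Q0=[P2,P4,P1] Q1=[P3,P5] Q2=[]
t=14-15: P2@Q0 runs 1, rem=7, I/O yield, promote→Q0. Q0=[P4,P1,P2] Q1=[P3,P5] Q2=[]
t=15-16: P4@Q0 runs 1, rem=5, I/O yield, promote→Q0. Q0=[P1,P2,P4] Q1=[P3,P5] Q2=[]
t=16-17: P1@Q0 runs 1, rem=2, I/O yield, promote→Q0. Q0=[P2,P4,P1] Q1=[P3,P5] Q2=[]
t=17-18: P2@Q0 runs 1, rem=6, I/O yield, promote→Q0. Q0=[P4,P1,P2] Q1=[P3,P5] Q2=[]
t=18-19: P4@Q0 runs 1, rem=4, I/O yield, promote→Q0. Q0=[P1,P2,P4] Q1=[P3,P5] Q2=[]
t=19-20: P1@Q0 runs 1, rem=1, I/O yield, promote→Q0. Q0=[P2,P4,P1] Q1=[P3,P5] Q2=[]
t=20-21: P2@Q0 runs 1, rem=5, I/O yield, promote→Q0. Q0=[P4,P1,P2] Q1=[P3,P5] Q2=[]
t=21-22: P4@Q0 runs 1, rem=3, I/O yield, promote→Q0. Q0=[P1,P2,P4] Q1=[P3,P5] Q2=[]
t=22-23: P1@Q0 runs 1, rem=0, completes. Q0=[P2,P4] Q1=[P3,P5] Q2=[]
t=23-24: P2@Q0 runs 1, rem=4, I/O yield, promote→Q0. Q0=[P4,P2] Q1=[P3,P5] Q2=[]
t=24-25: P4@Q0 runs 1, rem=2, I/O yield, promote→Q0. Q0=[P2,P4] Q1=[P3,P5] Q2=[]
t=25-26: P2@Q0 runs 1, rem=3, I/O yield, promote→Q0. Q0=[P4,P2] Q1=[P3,P5] Q2=[]
t=26-27: P4@Q0 runs 1, rem=1, I/O yield, promote→Q0. Q0=[P2,P4] Q1=[P3,P5] Q2=[]
t=27-28: P2@Q0 runs 1, rem=2, I/O yield, promote→Q0. Q0=[P4,P2] Q1=[P3,P5] Q2=[]
t=28-29: P4@Q0 runs 1, rem=0, completes. Q0=[P2] Q1=[P3,P5] Q2=[]
t=29-30: P2@Q0 runs 1, rem=1, I/O yield, promote→Q0. Q0=[P2] Q1=[P3,P5] Q2=[]
t=30-31: P2@Q0 runs 1, rem=0, completes. Q0=[] Q1=[P3,P5] Q2=[]
t=31-37: P3@Q1 runs 6, rem=5, quantum used, demote→Q2. Q0=[] Q1=[P5] Q2=[P3]
t=37-40: P5@Q1 runs 3, rem=0, completes. Q0=[] Q1=[] Q2=[P3]
t=40-45: P3@Q2 runs 5, rem=0, completes. Q0=[] Q1=[] Q2=[]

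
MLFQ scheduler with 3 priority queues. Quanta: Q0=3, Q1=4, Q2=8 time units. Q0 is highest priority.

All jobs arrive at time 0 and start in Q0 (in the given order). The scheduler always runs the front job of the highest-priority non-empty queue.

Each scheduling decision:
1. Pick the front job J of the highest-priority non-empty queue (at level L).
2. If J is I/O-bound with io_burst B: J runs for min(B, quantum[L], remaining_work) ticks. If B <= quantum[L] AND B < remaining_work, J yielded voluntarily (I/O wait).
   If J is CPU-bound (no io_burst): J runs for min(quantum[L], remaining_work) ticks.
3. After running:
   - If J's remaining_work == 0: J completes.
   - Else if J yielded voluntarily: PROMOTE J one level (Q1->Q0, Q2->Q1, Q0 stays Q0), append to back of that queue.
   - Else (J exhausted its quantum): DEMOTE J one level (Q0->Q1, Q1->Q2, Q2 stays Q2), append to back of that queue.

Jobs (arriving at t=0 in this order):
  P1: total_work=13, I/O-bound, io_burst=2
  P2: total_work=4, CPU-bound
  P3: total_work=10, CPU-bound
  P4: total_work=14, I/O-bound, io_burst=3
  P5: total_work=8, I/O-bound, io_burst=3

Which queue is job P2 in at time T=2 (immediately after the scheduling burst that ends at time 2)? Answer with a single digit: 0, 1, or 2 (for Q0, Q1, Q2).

Answer: 0

Derivation:
t=0-2: P1@Q0 runs 2, rem=11, I/O yield, promote→Q0. Q0=[P2,P3,P4,P5,P1] Q1=[] Q2=[]
t=2-5: P2@Q0 runs 3, rem=1, quantum used, demote→Q1. Q0=[P3,P4,P5,P1] Q1=[P2] Q2=[]
t=5-8: P3@Q0 runs 3, rem=7, quantum used, demote→Q1. Q0=[P4,P5,P1] Q1=[P2,P3] Q2=[]
t=8-11: P4@Q0 runs 3, rem=11, I/O yield, promote→Q0. Q0=[P5,P1,P4] Q1=[P2,P3] Q2=[]
t=11-14: P5@Q0 runs 3, rem=5, I/O yield, promote→Q0. Q0=[P1,P4,P5] Q1=[P2,P3] Q2=[]
t=14-16: P1@Q0 runs 2, rem=9, I/O yield, promote→Q0. Q0=[P4,P5,P1] Q1=[P2,P3] Q2=[]
t=16-19: P4@Q0 runs 3, rem=8, I/O yield, promote→Q0. Q0=[P5,P1,P4] Q1=[P2,P3] Q2=[]
t=19-22: P5@Q0 runs 3, rem=2, I/O yield, promote→Q0. Q0=[P1,P4,P5] Q1=[P2,P3] Q2=[]
t=22-24: P1@Q0 runs 2, rem=7, I/O yield, promote→Q0. Q0=[P4,P5,P1] Q1=[P2,P3] Q2=[]
t=24-27: P4@Q0 runs 3, rem=5, I/O yield, promote→Q0. Q0=[P5,P1,P4] Q1=[P2,P3] Q2=[]
t=27-29: P5@Q0 runs 2, rem=0, completes. Q0=[P1,P4] Q1=[P2,P3] Q2=[]
t=29-31: P1@Q0 runs 2, rem=5, I/O yield, promote→Q0. Q0=[P4,P1] Q1=[P2,P3] Q2=[]
t=31-34: P4@Q0 runs 3, rem=2, I/O yield, promote→Q0. Q0=[P1,P4] Q1=[P2,P3] Q2=[]
t=34-36: P1@Q0 runs 2, rem=3, I/O yield, promote→Q0. Q0=[P4,P1] Q1=[P2,P3] Q2=[]
t=36-38: P4@Q0 runs 2, rem=0, completes. Q0=[P1] Q1=[P2,P3] Q2=[]
t=38-40: P1@Q0 runs 2, rem=1, I/O yield, promote→Q0. Q0=[P1] Q1=[P2,P3] Q2=[]
t=40-41: P1@Q0 runs 1, rem=0, completes. Q0=[] Q1=[P2,P3] Q2=[]
t=41-42: P2@Q1 runs 1, rem=0, completes. Q0=[] Q1=[P3] Q2=[]
t=42-46: P3@Q1 runs 4, rem=3, quantum used, demote→Q2. Q0=[] Q1=[] Q2=[P3]
t=46-49: P3@Q2 runs 3, rem=0, completes. Q0=[] Q1=[] Q2=[]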